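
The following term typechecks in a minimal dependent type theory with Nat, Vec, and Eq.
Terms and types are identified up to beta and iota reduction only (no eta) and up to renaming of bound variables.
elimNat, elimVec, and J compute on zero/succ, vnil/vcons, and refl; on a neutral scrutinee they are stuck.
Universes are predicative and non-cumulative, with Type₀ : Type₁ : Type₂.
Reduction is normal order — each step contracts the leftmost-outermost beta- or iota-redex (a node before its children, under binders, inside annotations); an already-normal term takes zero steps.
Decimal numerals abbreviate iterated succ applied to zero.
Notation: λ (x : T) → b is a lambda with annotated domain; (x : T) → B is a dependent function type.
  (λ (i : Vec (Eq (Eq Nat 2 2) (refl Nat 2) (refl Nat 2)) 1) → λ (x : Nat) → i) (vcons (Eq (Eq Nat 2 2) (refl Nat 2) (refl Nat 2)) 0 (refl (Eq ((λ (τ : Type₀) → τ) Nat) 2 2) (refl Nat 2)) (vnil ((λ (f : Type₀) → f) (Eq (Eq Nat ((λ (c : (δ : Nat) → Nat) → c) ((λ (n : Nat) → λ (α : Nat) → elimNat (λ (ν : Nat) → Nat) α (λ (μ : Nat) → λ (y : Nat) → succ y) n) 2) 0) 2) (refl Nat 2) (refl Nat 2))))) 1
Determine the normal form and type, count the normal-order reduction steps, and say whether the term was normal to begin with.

resulting normal form:
  vcons (Eq (Eq Nat 2 2) (refl Nat 2) (refl Nat 2)) 0 (refl (Eq Nat 2 2) (refl Nat 2)) (vnil (Eq (Eq Nat 2 2) (refl Nat 2) (refl Nat 2)))
inferred type:
  Vec (Eq (Eq Nat 2 2) (refl Nat 2) (refl Nat 2)) 1
normal-order step count: 14
term was already normal: no
first contracted redex: a beta-redex


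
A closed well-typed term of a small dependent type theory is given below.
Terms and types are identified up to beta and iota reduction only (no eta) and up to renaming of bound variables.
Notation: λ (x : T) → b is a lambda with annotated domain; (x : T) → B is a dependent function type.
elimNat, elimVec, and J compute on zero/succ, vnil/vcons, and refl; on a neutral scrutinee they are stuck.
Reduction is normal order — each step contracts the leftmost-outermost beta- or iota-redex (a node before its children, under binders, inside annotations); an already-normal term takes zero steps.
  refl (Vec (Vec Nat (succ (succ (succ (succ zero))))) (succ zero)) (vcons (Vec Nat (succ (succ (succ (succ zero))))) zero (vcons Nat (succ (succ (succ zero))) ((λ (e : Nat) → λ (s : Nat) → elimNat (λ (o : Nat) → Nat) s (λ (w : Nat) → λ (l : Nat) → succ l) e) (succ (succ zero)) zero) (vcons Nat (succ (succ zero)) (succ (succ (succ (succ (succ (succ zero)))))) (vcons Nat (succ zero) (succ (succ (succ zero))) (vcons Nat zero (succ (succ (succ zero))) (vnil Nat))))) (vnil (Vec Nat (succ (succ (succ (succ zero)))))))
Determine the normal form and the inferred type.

resulting normal form:
  refl (Vec (Vec Nat (succ (succ (succ (succ zero))))) (succ zero)) (vcons (Vec Nat (succ (succ (succ (succ zero))))) zero (vcons Nat (succ (succ (succ zero))) (succ (succ zero)) (vcons Nat (succ (succ zero)) (succ (succ (succ (succ (succ (succ zero)))))) (vcons Nat (succ zero) (succ (succ (succ zero))) (vcons Nat zero (succ (succ (succ zero))) (vnil Nat))))) (vnil (Vec Nat (succ (succ (succ (succ zero)))))))
the term's type:
  Eq (Vec (Vec Nat (succ (succ (succ (succ zero))))) (succ zero)) (vcons (Vec Nat (succ (succ (succ (succ zero))))) zero (vcons Nat (succ (succ (succ zero))) (succ (succ zero)) (vcons Nat (succ (succ zero)) (succ (succ (succ (succ (succ (succ zero)))))) (vcons Nat (succ zero) (succ (succ (succ zero))) (vcons Nat zero (succ (succ (succ zero))) (vnil Nat))))) (vnil (Vec Nat (succ (succ (succ (succ zero))))))) (vcons (Vec Nat (succ (succ (succ (succ zero))))) zero (vcons Nat (succ (succ (succ zero))) (succ (succ zero)) (vcons Nat (succ (succ zero)) (succ (succ (succ (succ (succ (succ zero)))))) (vcons Nat (succ zero) (succ (succ (succ zero))) (vcons Nat zero (succ (succ (succ zero))) (vnil Nat))))) (vnil (Vec Nat (succ (succ (succ (succ zero)))))))
observation: the first redex contracted is a beta-redex; the normal form is reached in 9 normal-order steps.


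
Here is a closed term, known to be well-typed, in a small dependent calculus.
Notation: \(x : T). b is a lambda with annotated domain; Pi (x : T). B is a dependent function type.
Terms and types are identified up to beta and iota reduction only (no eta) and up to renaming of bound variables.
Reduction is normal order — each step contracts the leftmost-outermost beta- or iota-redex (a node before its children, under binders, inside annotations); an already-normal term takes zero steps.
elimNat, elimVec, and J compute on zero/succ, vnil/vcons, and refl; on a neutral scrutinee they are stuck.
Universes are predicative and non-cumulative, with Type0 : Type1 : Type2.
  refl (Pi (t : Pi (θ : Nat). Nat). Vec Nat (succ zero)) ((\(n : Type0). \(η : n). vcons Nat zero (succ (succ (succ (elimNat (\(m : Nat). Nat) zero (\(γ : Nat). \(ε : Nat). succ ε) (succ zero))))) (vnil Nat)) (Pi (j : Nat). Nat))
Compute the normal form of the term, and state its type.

reduced normal form:
  refl (Pi (t : Pi (θ : Nat). Nat). Vec Nat (succ zero)) (\(n : Pi (η : Nat). Nat). vcons Nat zero (succ (succ (succ (succ zero)))) (vnil Nat))
inferred type:
  Eq (Pi (t : Pi (θ : Nat). Nat). Vec Nat (succ zero)) (\(n : Pi (η : Nat). Nat). vcons Nat zero (succ (succ (succ (succ zero)))) (vnil Nat)) (\(m : Pi (γ : Nat). Nat). vcons Nat zero (succ (succ (succ (succ zero)))) (vnil Nat))
observation: reduction starts at a beta-redex, and 5 normal-order steps reach the normal form.


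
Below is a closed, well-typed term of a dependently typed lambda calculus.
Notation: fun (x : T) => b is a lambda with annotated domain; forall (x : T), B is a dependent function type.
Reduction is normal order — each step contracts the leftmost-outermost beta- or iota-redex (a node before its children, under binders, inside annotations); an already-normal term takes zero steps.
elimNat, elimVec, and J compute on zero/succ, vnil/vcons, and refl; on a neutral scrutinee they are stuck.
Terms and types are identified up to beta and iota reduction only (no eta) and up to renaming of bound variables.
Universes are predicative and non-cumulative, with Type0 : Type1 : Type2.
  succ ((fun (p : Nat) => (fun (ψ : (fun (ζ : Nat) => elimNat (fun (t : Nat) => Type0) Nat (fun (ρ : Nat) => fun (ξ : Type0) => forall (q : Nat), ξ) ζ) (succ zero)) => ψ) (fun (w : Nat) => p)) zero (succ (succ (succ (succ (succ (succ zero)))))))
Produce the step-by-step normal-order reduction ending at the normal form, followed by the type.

reduction (normal order):
  succ ((fun (p : Nat) => (fun (ψ : (fun (ζ : Nat) => elimNat (fun (t : Nat) => Type0) Nat (fun (ρ : Nat) => fun (ξ : Type0) => forall (q : Nat), ξ) ζ) (succ zero)) => ψ) (fun (w : Nat) => p)) zero (succ (succ (succ (succ (succ (succ zero)))))))
  ~> succ ((fun (p : (fun (ψ : Nat) => elimNat (fun (ζ : Nat) => Type0) Nat (fun (t : Nat) => fun (ρ : Type0) => forall (ξ : Nat), ρ) ψ) (succ zero)) => p) (fun (q : Nat) => zero) (succ (succ (succ (succ (succ (succ zero)))))))
  ~> succ ((fun (p : Nat) => zero) (succ (succ (succ (succ (succ (succ zero)))))))
  ~> succ zero
inferred type:
  Nat


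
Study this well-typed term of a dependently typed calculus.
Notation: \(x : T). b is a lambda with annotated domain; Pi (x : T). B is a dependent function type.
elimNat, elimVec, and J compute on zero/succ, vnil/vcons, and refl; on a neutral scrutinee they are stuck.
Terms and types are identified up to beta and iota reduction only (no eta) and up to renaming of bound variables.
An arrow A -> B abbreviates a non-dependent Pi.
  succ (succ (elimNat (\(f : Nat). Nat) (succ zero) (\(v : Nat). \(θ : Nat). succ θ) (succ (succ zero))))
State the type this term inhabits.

inferred type:
  Nat


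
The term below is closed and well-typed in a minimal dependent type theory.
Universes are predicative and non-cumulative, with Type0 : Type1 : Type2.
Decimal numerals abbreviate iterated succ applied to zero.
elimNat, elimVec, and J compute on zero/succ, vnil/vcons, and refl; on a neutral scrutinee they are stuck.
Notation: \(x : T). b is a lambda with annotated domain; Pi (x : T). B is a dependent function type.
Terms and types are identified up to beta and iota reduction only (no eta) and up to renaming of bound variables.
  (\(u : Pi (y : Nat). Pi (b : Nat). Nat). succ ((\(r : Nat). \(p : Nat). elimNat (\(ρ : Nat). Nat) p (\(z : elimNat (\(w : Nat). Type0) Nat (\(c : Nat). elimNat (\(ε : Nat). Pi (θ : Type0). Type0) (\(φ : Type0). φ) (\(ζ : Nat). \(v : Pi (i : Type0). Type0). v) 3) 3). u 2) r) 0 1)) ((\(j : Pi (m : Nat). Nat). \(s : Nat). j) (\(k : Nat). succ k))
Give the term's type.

inferred type:
  Nat


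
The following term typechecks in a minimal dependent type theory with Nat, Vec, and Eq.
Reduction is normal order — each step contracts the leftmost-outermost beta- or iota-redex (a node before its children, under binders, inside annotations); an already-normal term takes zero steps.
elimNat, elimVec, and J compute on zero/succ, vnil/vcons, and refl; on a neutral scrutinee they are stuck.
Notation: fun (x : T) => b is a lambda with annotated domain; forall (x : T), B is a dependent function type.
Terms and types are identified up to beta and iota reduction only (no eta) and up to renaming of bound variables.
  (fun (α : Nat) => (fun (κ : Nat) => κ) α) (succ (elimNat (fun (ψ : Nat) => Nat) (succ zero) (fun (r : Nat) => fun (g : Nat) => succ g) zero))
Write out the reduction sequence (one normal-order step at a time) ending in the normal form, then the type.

reduction (normal order):
  (fun (α : Nat) => (fun (κ : Nat) => κ) α) (succ (elimNat (fun (ψ : Nat) => Nat) (succ zero) (fun (r : Nat) => fun (g : Nat) => succ g) zero))
  ~> (fun (α : Nat) => α) (succ (elimNat (fun (κ : Nat) => Nat) (succ zero) (fun (ψ : Nat) => fun (r : Nat) => succ r) zero))
  ~> succ (elimNat (fun (α : Nat) => Nat) (succ zero) (fun (κ : Nat) => fun (ψ : Nat) => succ ψ) zero)
  ~> succ (succ zero)
the term's type:
  Nat


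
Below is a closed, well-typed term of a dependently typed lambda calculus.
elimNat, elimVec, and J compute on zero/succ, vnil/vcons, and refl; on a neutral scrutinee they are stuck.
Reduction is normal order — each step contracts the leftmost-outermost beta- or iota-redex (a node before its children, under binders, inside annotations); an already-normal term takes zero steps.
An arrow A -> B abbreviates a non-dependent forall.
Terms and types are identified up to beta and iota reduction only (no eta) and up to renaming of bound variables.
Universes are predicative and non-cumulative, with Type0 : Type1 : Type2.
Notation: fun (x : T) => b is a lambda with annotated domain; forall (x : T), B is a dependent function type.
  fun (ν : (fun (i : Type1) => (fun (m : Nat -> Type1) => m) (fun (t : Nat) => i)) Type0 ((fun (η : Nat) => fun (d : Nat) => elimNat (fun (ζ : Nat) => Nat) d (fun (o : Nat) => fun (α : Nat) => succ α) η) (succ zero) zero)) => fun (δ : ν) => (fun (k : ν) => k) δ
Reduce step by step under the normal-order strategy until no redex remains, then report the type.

reduction (normal order):
  fun (ν : (fun (i : Type1) => (fun (m : Nat -> Type1) => m) (fun (t : Nat) => i)) Type0 ((fun (η : Nat) => fun (d : Nat) => elimNat (fun (ζ : Nat) => Nat) d (fun (o : Nat) => fun (α : Nat) => succ α) η) (succ zero) zero)) => fun (δ : ν) => (fun (k : ν) => k) δ
  ~> fun (ν : (fun (i : Nat -> Type1) => i) (fun (m : Nat) => Type0) ((fun (t : Nat) => fun (η : Nat) => elimNat (fun (d : Nat) => Nat) η (fun (ζ : Nat) => fun (o : Nat) => succ o) t) (succ zero) zero)) => fun (α : ν) => (fun (δ : ν) => δ) α
  ~> fun (ν : (fun (i : Nat) => Type0) ((fun (m : Nat) => fun (t : Nat) => elimNat (fun (η : Nat) => Nat) t (fun (d : Nat) => fun (ζ : Nat) => succ ζ) m) (succ zero) zero)) => fun (o : ν) => (fun (α : ν) => α) o
  ~> fun (ν : Type0) => fun (i : ν) => (fun (m : ν) => m) i
  ~> fun (ν : Type0) => fun (i : ν) => i
inferred type:
  forall (ν : Type0), ν -> ν


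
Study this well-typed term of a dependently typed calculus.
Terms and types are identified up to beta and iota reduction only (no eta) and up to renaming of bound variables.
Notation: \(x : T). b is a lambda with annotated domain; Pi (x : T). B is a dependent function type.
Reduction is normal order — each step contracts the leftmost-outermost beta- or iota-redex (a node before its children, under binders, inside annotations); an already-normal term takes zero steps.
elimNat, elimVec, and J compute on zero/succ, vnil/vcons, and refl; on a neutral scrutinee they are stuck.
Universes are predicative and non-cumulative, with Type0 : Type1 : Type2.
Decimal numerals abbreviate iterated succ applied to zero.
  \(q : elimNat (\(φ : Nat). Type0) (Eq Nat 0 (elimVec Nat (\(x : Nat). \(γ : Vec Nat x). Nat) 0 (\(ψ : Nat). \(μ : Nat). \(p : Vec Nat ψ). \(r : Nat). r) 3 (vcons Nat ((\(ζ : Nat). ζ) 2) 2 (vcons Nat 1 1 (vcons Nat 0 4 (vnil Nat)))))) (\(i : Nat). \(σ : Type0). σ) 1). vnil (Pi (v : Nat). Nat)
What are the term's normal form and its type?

resulting normal form:
  \(q : Eq Nat 0 0). vnil (Pi (φ : Nat). Nat)
type:
  Pi (q : Eq Nat 0 0). Vec (Pi (φ : Nat). Nat) 0
observation: contracting an elimNat iota-redex first, the term normalizes in 20 steps.


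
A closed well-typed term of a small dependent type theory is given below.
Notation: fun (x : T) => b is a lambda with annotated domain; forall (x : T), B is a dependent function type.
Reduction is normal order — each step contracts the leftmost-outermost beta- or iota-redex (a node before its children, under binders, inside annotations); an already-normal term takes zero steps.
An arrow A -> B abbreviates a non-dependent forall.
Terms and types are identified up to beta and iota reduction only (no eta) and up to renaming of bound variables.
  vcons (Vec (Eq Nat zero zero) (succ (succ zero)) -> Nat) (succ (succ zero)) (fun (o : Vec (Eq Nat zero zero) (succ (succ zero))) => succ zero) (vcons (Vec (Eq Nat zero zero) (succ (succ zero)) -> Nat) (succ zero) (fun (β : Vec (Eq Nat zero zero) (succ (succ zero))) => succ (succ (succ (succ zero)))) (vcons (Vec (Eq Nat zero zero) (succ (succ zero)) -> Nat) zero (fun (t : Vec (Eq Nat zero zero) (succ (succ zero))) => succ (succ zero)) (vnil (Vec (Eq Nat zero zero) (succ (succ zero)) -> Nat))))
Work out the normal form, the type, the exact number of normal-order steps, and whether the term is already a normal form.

resulting normal form:
  vcons (Vec (Eq Nat zero zero) (succ (succ zero)) -> Nat) (succ (succ zero)) (fun (o : Vec (Eq Nat zero zero) (succ (succ zero))) => succ zero) (vcons (Vec (Eq Nat zero zero) (succ (succ zero)) -> Nat) (succ zero) (fun (β : Vec (Eq Nat zero zero) (succ (succ zero))) => succ (succ (succ (succ zero)))) (vcons (Vec (Eq Nat zero zero) (succ (succ zero)) -> Nat) zero (fun (t : Vec (Eq Nat zero zero) (succ (succ zero))) => succ (succ zero)) (vnil (Vec (Eq Nat zero zero) (succ (succ zero)) -> Nat))))
the term's type:
  Vec (Vec (Eq Nat zero zero) (succ (succ zero)) -> Nat) (succ (succ (succ zero)))
normal-order step count: 0
term was already normal: yes


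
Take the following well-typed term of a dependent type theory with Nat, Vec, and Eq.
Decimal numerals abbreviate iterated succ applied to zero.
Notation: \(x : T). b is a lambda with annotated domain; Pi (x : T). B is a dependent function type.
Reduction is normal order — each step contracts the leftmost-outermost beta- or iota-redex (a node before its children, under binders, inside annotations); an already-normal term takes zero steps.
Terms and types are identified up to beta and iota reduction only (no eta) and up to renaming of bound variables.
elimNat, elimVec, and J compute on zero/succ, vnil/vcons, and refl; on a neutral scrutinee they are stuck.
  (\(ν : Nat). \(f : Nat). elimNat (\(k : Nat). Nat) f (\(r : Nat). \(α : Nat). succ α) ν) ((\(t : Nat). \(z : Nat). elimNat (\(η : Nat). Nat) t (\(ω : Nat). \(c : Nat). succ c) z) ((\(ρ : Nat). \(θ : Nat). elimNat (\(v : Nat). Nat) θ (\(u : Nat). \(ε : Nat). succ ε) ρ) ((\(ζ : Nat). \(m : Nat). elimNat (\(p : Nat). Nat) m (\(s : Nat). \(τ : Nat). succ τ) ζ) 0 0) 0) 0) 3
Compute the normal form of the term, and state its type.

reduced normal form:
  3
the term's type:
  Nat
observation: 12 normal-order steps separate the term from its normal form.


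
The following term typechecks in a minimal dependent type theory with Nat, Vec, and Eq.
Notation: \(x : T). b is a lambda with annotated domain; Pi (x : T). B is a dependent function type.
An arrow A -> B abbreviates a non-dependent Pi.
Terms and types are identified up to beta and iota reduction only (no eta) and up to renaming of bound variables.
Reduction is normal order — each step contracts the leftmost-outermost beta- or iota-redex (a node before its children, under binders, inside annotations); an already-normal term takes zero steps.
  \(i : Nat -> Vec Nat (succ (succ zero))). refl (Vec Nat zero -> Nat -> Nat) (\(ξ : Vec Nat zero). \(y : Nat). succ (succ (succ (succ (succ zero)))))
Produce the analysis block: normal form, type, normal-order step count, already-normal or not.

normal form:
  \(i : Nat -> Vec Nat (succ (succ zero))). refl (Vec Nat zero -> Nat -> Nat) (\(ξ : Vec Nat zero). \(y : Nat). succ (succ (succ (succ (succ zero)))))
type:
  (Nat -> Vec Nat (succ (succ zero))) -> Eq (Vec Nat zero -> Nat -> Nat) (\(i : Vec Nat zero). \(ξ : Nat). succ (succ (succ (succ (succ zero))))) (\(y : Vec Nat zero). \(p : Nat). succ (succ (succ (succ (succ zero)))))
reduction steps (normal order): 0
term was already normal: yes


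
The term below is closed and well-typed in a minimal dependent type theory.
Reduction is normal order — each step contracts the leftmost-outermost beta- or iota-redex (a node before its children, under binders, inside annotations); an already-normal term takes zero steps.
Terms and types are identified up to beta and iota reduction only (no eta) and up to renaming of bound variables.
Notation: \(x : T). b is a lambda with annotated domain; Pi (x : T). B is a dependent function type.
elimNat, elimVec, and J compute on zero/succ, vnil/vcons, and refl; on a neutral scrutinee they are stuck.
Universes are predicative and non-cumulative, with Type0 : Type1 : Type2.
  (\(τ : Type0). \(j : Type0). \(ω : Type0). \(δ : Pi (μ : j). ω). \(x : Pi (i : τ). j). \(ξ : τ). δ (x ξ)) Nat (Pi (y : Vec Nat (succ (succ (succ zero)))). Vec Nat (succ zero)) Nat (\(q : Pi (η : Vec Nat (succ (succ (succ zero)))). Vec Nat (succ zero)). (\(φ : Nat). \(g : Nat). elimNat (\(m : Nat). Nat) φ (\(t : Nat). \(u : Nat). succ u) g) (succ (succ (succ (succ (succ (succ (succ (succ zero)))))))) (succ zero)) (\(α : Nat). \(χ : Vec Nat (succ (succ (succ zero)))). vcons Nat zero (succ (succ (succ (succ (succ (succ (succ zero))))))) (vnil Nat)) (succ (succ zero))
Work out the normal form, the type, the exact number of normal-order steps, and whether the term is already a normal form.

normal form:
  succ (succ (succ (succ (succ (succ (succ (succ (succ zero))))))))
inferred type:
  Nat
steps to reach normal form (normal order): 13
already normal: no
first redex: a beta-redex


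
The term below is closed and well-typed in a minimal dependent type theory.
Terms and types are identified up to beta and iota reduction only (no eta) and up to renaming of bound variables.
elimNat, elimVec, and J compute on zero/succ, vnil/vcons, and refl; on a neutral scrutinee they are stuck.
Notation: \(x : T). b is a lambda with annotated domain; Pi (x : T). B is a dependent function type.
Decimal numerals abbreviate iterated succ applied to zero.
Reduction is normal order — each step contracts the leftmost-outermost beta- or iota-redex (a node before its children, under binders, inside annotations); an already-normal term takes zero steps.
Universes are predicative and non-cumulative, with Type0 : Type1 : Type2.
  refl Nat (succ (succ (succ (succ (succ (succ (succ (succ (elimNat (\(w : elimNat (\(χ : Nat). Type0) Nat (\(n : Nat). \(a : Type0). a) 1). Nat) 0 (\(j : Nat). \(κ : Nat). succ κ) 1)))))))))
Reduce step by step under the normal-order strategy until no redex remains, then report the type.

normal-order reduction:
  refl Nat (succ (succ (succ (succ (succ (succ (succ (succ (elimNat (\(w : elimNat (\(χ : Nat). Type0) Nat (\(n : Nat). \(a : Type0). a) 1). Nat) 0 (\(j : Nat). \(κ : Nat). succ κ) 1)))))))))
  ~> refl Nat (succ (succ (succ (succ (succ (succ (succ (succ ((\(w : Nat). \(χ : Nat). succ χ) 0 (elimNat (\(n : elimNat (\(a : Nat). Type0) Nat (\(j : Nat). \(κ : Type0). κ) 1). Nat) 0 (\(b : Nat). \(m : Nat). succ m) 0))))))))))
  ~> refl Nat (succ (succ (succ (succ (succ (succ (succ (succ ((\(w : Nat). succ w) (elimNat (\(χ : elimNat (\(n : Nat). Type0) Nat (\(a : Nat). \(j : Type0). j) 1). Nat) 0 (\(κ : Nat). \(b : Nat). succ b) 0))))))))))
  ~> refl Nat (succ (succ (succ (succ (succ (succ (succ (succ (succ (elimNat (\(w : elimNat (\(χ : Nat). Type0) Nat (\(n : Nat). \(a : Type0). a) 1). Nat) 0 (\(j : Nat). \(κ : Nat). succ κ) 0))))))))))
  ~> refl Nat 9
the term's type:
  Eq Nat 9 9


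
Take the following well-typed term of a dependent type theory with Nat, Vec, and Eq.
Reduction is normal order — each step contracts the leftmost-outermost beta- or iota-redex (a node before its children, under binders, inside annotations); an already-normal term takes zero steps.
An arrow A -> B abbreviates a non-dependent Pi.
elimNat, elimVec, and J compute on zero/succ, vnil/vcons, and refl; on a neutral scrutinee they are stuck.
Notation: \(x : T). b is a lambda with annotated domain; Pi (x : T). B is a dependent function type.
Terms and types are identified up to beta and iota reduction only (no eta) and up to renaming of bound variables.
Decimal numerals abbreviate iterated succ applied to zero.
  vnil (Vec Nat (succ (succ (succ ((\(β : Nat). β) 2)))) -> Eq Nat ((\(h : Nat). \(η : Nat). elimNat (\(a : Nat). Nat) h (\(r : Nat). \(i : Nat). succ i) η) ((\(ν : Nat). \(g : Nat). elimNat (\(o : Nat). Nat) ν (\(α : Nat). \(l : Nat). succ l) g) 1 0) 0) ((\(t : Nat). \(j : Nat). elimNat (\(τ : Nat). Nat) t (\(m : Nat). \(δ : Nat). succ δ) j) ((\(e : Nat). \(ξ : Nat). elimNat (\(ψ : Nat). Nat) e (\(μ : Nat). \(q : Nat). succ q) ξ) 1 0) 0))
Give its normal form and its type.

normal form:
  vnil (Vec Nat 5 -> Eq Nat 1 1)
the term's type:
  Vec (Vec Nat 5 -> Eq Nat 1 1) 0


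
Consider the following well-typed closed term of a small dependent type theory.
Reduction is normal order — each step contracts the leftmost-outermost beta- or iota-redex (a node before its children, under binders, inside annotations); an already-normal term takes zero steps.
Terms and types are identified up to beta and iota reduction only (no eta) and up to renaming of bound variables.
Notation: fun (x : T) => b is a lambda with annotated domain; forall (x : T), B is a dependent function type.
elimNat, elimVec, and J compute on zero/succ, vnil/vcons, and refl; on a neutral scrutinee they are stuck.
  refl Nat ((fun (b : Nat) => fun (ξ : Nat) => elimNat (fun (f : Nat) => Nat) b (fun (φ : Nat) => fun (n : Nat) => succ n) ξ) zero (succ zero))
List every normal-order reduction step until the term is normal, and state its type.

normal-order reduction:
  refl Nat ((fun (b : Nat) => fun (ξ : Nat) => elimNat (fun (f : Nat) => Nat) b (fun (φ : Nat) => fun (n : Nat) => succ n) ξ) zero (succ zero))
  ~> refl Nat ((fun (b : Nat) => elimNat (fun (ξ : Nat) => Nat) zero (fun (f : Nat) => fun (φ : Nat) => succ φ) b) (succ zero))
  ~> refl Nat (elimNat (fun (b : Nat) => Nat) zero (fun (ξ : Nat) => fun (f : Nat) => succ f) (succ zero))
  ~> refl Nat ((fun (b : Nat) => fun (ξ : Nat) => succ ξ) zero (elimNat (fun (f : Nat) => Nat) zero (fun (φ : Nat) => fun (n : Nat) => succ n) zero))
  ~> refl Nat ((fun (b : Nat) => succ b) (elimNat (fun (ξ : Nat) => Nat) zero (fun (f : Nat) => fun (φ : Nat) => succ φ) zero))
  ~> refl Nat (succ (elimNat (fun (b : Nat) => Nat) zero (fun (ξ : Nat) => fun (f : Nat) => succ f) zero))
  ~> refl Nat (succ zero)
type:
  Eq Nat (succ zero) (succ zero)


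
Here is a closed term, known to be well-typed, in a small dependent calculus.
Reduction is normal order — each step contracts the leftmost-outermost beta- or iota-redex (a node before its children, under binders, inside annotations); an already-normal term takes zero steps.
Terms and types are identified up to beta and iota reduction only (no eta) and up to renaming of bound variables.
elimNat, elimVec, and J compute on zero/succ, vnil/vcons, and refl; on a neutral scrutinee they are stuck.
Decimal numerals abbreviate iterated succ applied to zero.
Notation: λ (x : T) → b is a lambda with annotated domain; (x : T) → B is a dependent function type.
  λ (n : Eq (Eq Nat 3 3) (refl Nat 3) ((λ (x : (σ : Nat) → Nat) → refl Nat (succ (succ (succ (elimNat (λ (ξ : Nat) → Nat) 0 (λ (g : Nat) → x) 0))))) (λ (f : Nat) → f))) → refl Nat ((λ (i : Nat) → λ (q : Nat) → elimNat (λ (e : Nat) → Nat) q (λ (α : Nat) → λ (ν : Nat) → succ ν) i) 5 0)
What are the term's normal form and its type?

reduced normal form:
  λ (n : Eq (Eq Nat 3 3) (refl Nat 3) (refl Nat 3)) → refl Nat 5
inferred type:
  (n : Eq (Eq Nat 3 3) (refl Nat 3) (refl Nat 3)) → Eq Nat 5 5
observation: the first redex contracted is a beta-redex; the normal form is reached in 20 normal-order steps.


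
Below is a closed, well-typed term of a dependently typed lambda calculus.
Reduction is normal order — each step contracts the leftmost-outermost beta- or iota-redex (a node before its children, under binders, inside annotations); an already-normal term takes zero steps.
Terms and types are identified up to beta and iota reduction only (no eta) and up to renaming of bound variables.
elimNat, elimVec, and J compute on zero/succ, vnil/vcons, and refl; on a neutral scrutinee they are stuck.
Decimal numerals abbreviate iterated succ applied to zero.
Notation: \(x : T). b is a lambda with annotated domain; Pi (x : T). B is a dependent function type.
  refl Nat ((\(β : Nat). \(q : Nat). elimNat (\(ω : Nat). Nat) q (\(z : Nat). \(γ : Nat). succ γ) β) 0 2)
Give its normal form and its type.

resulting normal form:
  refl Nat 2
inferred type:
  Eq Nat 2 2
observation: contracting a beta-redex first, the term normalizes in 3 steps.


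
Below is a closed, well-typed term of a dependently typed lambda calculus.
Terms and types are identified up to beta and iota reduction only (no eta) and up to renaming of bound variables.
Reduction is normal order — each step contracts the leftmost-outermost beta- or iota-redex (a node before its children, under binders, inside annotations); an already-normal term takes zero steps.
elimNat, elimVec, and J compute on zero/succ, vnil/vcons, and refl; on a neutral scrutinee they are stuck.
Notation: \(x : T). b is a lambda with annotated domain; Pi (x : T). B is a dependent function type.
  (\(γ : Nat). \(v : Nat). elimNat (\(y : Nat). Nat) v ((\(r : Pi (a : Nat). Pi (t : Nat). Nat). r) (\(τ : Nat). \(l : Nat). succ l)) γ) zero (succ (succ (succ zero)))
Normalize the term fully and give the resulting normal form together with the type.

normal form:
  succ (succ (succ zero))
inferred type:
  Nat
observation: contracting a beta-redex first, the term normalizes in 3 steps.


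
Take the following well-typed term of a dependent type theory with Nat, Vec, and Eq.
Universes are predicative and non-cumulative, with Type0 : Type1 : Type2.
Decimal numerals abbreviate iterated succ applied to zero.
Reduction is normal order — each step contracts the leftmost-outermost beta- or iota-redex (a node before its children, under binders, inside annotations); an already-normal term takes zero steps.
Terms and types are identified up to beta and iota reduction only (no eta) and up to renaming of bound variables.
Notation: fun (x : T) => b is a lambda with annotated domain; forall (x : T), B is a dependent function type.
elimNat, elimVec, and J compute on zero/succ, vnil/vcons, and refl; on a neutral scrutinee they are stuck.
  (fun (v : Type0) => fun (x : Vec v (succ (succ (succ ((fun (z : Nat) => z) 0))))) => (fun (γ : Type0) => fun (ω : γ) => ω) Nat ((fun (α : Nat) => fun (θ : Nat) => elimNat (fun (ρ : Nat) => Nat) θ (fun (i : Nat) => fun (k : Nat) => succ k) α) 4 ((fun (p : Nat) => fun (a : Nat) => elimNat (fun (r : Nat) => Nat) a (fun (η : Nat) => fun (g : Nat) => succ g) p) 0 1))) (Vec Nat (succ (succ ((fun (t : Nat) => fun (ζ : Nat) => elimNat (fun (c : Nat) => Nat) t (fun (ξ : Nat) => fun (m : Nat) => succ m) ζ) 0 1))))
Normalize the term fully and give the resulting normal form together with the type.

reduced normal form:
  fun (v : Vec (Vec Nat 3) 3) => 5
type:
  forall (v : Vec (Vec Nat 3) 3), Nat


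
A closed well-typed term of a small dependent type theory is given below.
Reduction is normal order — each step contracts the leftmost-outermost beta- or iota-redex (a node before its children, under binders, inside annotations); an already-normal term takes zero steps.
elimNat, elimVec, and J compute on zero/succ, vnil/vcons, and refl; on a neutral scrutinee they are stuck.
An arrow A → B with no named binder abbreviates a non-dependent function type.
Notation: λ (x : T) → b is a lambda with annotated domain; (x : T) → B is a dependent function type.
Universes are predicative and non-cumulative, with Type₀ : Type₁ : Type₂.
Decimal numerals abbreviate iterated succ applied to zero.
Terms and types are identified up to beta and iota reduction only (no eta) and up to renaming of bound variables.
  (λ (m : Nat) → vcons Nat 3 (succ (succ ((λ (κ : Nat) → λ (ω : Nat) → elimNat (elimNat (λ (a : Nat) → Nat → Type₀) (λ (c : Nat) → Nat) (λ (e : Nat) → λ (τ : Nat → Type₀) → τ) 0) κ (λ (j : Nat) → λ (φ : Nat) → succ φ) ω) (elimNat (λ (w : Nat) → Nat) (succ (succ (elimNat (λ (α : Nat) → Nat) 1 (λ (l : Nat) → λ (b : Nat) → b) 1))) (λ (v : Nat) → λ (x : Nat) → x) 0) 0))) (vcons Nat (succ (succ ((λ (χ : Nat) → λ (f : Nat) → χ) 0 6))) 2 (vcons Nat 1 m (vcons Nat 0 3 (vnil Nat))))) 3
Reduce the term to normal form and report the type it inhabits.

reduced normal form:
  vcons Nat 3 5 (vcons Nat 2 2 (vcons Nat 1 3 (vcons Nat 0 3 (vnil Nat))))
inferred type:
  Vec Nat 4
observation: the leftmost-outermost redex is a beta-redex, and normalization takes 11 steps.


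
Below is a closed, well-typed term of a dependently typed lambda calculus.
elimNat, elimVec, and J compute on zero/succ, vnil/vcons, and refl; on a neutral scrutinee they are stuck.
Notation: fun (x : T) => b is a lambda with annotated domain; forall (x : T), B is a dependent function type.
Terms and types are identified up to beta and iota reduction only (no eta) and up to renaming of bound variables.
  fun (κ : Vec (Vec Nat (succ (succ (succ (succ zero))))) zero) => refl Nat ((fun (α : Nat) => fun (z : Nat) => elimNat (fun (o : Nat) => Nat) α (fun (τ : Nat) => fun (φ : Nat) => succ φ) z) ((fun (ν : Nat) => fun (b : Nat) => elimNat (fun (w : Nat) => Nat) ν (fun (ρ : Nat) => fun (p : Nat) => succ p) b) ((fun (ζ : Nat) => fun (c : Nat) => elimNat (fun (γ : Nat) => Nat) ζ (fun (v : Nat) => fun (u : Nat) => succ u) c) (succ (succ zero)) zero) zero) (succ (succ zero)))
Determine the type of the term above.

the term's type:
  forall (κ : Vec (Vec Nat (succ (succ (succ (succ zero))))) zero), Eq Nat (succ (succ (succ (succ zero)))) (succ (succ (succ (succ zero))))


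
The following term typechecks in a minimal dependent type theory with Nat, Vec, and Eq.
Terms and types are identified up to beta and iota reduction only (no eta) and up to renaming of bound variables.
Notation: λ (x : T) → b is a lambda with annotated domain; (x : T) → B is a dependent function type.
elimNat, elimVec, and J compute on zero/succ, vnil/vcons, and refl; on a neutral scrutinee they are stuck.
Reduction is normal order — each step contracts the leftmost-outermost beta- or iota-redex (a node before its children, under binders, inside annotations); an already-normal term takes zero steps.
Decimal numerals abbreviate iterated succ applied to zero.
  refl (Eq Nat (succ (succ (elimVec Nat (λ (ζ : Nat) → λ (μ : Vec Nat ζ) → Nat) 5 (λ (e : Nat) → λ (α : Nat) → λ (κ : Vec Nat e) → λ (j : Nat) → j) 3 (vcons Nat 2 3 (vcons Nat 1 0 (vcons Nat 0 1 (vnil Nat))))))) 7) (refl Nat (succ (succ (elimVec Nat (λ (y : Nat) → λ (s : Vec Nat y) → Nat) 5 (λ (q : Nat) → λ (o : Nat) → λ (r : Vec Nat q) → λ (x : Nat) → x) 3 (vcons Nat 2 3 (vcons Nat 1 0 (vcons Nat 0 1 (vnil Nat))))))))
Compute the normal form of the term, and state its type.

reduced normal form:
  refl (Eq Nat 7 7) (refl Nat 7)
inferred type:
  Eq (Eq Nat 7 7) (refl Nat 7) (refl Nat 7)


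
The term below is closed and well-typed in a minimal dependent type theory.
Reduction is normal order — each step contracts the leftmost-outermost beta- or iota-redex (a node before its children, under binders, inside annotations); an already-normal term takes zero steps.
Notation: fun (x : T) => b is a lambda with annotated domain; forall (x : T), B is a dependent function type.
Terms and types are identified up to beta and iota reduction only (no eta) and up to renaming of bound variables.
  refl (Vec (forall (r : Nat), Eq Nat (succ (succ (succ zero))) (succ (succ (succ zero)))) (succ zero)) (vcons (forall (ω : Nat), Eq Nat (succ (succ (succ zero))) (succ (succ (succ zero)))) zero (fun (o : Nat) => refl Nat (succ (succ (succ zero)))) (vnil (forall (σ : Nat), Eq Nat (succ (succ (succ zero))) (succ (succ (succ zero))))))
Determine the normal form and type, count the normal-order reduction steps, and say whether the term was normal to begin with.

normal form:
  refl (Vec (forall (r : Nat), Eq Nat (succ (succ (succ zero))) (succ (succ (succ zero)))) (succ zero)) (vcons (forall (ω : Nat), Eq Nat (succ (succ (succ zero))) (succ (succ (succ zero)))) zero (fun (o : Nat) => refl Nat (succ (succ (succ zero)))) (vnil (forall (σ : Nat), Eq Nat (succ (succ (succ zero))) (succ (succ (succ zero))))))
the term's type:
  Eq (Vec (forall (r : Nat), Eq Nat (succ (succ (succ zero))) (succ (succ (succ zero)))) (succ zero)) (vcons (forall (ω : Nat), Eq Nat (succ (succ (succ zero))) (succ (succ (succ zero)))) zero (fun (o : Nat) => refl Nat (succ (succ (succ zero)))) (vnil (forall (σ : Nat), Eq Nat (succ (succ (succ zero))) (succ (succ (succ zero)))))) (vcons (forall (γ : Nat), Eq Nat (succ (succ (succ zero))) (succ (succ (succ zero)))) zero (fun (b : Nat) => refl Nat (succ (succ (succ zero)))) (vnil (forall (ζ : Nat), Eq Nat (succ (succ (succ zero))) (succ (succ (succ zero))))))
steps to reach normal form (normal order): 0
already normal: yes


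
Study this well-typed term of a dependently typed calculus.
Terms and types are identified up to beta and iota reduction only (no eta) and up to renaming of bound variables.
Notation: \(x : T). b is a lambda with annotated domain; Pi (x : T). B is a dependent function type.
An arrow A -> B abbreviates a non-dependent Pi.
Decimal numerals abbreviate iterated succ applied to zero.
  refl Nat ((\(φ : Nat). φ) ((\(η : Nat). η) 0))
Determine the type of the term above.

inferred type:
  Eq Nat 0 0


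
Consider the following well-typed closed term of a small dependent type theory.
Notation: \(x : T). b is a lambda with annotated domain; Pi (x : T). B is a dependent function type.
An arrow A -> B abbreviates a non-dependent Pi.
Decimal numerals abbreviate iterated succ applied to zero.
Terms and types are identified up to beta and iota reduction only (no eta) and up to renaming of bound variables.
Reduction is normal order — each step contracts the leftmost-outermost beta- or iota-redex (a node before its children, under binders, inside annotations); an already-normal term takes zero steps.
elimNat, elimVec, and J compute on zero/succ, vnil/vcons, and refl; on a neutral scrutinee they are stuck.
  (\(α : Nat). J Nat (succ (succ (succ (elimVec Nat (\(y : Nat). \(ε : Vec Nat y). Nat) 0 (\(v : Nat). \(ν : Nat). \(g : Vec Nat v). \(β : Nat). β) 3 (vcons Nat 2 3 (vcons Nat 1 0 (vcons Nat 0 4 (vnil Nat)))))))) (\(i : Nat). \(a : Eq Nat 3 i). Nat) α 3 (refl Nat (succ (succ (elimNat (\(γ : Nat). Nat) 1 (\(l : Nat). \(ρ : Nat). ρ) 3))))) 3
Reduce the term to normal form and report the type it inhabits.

normal form:
  3
inferred type:
  Nat
observation: the first redex contracted is a beta-redex; the normal form is reached in 2 normal-order steps.


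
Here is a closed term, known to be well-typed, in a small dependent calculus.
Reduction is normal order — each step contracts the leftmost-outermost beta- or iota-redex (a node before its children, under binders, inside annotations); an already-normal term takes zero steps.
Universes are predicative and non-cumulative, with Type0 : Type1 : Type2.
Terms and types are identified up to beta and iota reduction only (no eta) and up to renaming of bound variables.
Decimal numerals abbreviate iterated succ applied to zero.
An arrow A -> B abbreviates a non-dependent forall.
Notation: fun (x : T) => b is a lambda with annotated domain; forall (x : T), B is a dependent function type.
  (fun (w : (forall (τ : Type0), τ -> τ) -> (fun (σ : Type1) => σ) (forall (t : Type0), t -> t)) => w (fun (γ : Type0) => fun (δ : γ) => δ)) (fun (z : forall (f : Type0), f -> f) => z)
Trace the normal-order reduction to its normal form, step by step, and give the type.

normal-order reduction sequence:
  (fun (w : (forall (τ : Type0), τ -> τ) -> (fun (σ : Type1) => σ) (forall (t : Type0), t -> t)) => w (fun (γ : Type0) => fun (δ : γ) => δ)) (fun (z : forall (f : Type0), f -> f) => z)
  ~> (fun (w : forall (τ : Type0), τ -> τ) => w) (fun (σ : Type0) => fun (t : σ) => t)
  ~> fun (w : Type0) => fun (τ : w) => τ
the term's type:
  forall (w : Type0), w -> w


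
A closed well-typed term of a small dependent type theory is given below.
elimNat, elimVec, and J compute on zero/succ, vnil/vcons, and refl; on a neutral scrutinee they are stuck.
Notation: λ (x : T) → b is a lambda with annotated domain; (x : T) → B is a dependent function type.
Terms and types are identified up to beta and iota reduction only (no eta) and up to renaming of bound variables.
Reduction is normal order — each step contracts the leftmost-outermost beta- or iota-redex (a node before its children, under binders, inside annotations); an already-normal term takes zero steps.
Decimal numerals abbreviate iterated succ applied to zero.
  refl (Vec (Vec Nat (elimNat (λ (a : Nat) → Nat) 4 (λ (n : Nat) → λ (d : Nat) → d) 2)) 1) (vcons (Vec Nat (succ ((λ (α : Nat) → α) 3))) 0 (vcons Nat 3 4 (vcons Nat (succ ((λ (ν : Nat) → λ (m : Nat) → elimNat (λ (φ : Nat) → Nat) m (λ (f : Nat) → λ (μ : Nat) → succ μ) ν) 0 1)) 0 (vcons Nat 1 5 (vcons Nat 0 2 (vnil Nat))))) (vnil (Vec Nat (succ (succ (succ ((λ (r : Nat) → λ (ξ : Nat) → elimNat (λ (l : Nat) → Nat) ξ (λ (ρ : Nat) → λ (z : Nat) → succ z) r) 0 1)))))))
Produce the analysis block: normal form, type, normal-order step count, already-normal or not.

resulting normal form:
  refl (Vec (Vec Nat 4) 1) (vcons (Vec Nat 4) 0 (vcons Nat 3 4 (vcons Nat 2 0 (vcons Nat 1 5 (vcons Nat 0 2 (vnil Nat))))) (vnil (Vec Nat 4)))
the term's type:
  Eq (Vec (Vec Nat 4) 1) (vcons (Vec Nat 4) 0 (vcons Nat 3 4 (vcons Nat 2 0 (vcons Nat 1 5 (vcons Nat 0 2 (vnil Nat))))) (vnil (Vec Nat 4))) (vcons (Vec Nat 4) 0 (vcons Nat 3 4 (vcons Nat 2 0 (vcons Nat 1 5 (vcons Nat 0 2 (vnil Nat))))) (vnil (Vec Nat 4)))
normal-order step count: 14
started in normal form: no
first redex: an elimNat iota-redex


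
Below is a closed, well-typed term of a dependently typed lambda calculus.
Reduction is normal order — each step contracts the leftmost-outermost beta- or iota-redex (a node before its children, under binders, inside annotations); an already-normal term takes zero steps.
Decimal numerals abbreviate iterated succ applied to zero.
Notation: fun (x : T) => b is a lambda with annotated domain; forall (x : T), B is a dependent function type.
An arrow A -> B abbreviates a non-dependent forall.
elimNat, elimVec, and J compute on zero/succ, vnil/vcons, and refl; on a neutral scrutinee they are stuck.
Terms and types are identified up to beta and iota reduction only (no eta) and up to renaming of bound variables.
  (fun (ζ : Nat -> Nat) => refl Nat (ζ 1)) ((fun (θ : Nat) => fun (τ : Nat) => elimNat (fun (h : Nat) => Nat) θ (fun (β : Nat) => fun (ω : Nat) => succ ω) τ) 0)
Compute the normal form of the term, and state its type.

resulting normal form:
  refl Nat 1
type:
  Eq Nat 1 1
observation: contracting a beta-redex first, the term normalizes in 7 steps.
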